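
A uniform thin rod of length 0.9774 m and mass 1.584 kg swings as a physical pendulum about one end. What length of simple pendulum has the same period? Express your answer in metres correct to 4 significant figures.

The equivalent simple-pendulum length is L_eq = I/(md), where I is about the pivot and d = 0.48870 m.
I_cm = (1/12)mL² = 0.12610 kg·m², so I = I_cm + md² = 0.12610 + 0.37830 = 0.50440 kg·m².
L_eq = 0.50440/(1.584 × 0.48870) = 0.6516 m.

0.6516 m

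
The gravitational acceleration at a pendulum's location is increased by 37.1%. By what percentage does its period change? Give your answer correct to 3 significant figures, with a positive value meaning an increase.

T ∝ 1/√g, so T'/T = 1/√(1.371) = 0.8540.
Percentage change in T = (0.8540 − 1) × 100% = -14.6%.

-14.6%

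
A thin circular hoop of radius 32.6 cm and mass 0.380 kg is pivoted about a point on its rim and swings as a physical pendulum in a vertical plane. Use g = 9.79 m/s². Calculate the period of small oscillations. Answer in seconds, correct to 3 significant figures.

I_cm = mr² = 0.04038 kg·m². The pivot is at distance d = 0.326 m from the centre of mass.
By the parallel-axis theorem, I = I_cm + md² = 0.04038 + 0.04038 = 0.08077 kg·m².
T = 2π√(I/(mgd)) = 2π√(0.08077/(0.380 × 9.79 × 0.326)) = 1.62 s.

1.62 s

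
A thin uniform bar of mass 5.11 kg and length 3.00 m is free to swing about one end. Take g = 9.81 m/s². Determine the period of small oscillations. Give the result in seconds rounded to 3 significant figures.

2.84 s

For a physical pendulum T = 2π√(I/(mgd)), with d = 1.500 m from pivot to centre of mass.
I_cm = mL²/12 = 5.11 × 3.00²/12 = 3.833 kg·m²; I = I_cm + md² = 3.833 + 5.11 × 1.500² = 15.33 kg·m².
T = 2π√(15.33/(5.11 × 9.81 × 1.500)) = 2.84 s.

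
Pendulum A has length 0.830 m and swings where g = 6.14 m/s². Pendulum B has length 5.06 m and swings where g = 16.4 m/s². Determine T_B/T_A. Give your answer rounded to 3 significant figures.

1.51

T = 2π√(L/g), so T_B/T_A = √((L_B/g_B)/(L_A/g_A)) = √((5.06/16.4)/(0.830/6.14)) = 1.51.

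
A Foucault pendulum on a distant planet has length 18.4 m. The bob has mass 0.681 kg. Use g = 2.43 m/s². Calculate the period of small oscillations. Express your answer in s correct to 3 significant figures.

T = 2π√(L/g) = 2π√(18.4/2.43) = 2π × 2.752 = 17.3 s.

17.3 s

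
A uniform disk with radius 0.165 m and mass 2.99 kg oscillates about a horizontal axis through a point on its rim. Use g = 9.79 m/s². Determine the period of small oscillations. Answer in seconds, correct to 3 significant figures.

0.999 s

I_cm = ½mr² = 0.04070 kg·m². The pivot is at distance d = 0.165 m from the centre of mass.
By the parallel-axis theorem, I = I_cm + md² = 0.04070 + 0.08140 = 0.1221 kg·m².
T = 2π√(I/(mgd)) = 2π√(0.1221/(2.99 × 9.79 × 0.165)) = 0.999 s.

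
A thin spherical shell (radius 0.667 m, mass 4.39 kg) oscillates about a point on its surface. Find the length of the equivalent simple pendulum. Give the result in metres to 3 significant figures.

The equivalent simple-pendulum length is L_eq = I/(md), where I is about the pivot and d = 0.6670 m.
I_cm = (2/3)mR² = 1.302 kg·m², so I = I_cm + md² = 1.302 + 1.953 = 3.255 kg·m².
L_eq = 3.255/(4.39 × 0.6670) = 1.11 m.

1.11 m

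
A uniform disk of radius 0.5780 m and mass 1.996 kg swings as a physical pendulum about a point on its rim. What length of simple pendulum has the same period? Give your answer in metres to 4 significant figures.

0.8670 m

The equivalent simple-pendulum length is L_eq = I/(md), where I is about the pivot and d = 0.57800 m.
I_cm = ½mR² = 0.33342 kg·m², so I = I_cm + md² = 0.33342 + 0.66683 = 1.0002 kg·m².
L_eq = 1.0002/(1.996 × 0.57800) = 0.8670 m.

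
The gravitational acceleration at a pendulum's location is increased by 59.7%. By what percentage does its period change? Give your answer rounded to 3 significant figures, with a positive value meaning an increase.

-20.9%

T ∝ 1/√g, so T'/T = 1/√(1.597) = 0.7913.
Percentage change in T = (0.7913 − 1) × 100% = -20.9%.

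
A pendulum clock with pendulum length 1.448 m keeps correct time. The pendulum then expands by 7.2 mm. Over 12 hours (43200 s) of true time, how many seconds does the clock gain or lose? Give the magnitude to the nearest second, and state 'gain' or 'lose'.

T ∝ √L, so T'/T = √(1.45520/1.448) = 1.00248.
In 43200 s of true time the clock registers 43200/1.00248 = 43093.0 s, so it loses 107 s.

lose 107 s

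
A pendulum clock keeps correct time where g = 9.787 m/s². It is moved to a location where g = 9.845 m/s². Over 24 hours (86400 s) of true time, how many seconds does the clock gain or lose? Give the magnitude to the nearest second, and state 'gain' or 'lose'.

The clock's period scales as T ∝ 1/√g, so T'/T = √(9.787/9.845) = 0.997050.
In 86400 s of true time the clock registers 86400/0.997050 = 86655.6 s, so it gains 256 s.

gain 256 s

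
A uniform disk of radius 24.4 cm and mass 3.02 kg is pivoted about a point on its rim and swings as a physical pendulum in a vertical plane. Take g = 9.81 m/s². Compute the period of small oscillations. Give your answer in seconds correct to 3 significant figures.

1.21 s

I_cm = ½mr² = 0.08990 kg·m². The pivot is at distance d = 0.244 m from the centre of mass.
By the parallel-axis theorem, I = I_cm + md² = 0.08990 + 0.1798 = 0.2697 kg·m².
T = 2π√(I/(mgd)) = 2π√(0.2697/(3.02 × 9.81 × 0.244)) = 1.21 s.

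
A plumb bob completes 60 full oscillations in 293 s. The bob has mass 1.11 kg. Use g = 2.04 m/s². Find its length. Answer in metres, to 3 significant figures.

T = 293/60 = 4.883 s.
From T = 2π√(L/g), L = gT²/(4π²) = 2.04 × 4.883²/(4π²) = 1.23 m.

1.23 m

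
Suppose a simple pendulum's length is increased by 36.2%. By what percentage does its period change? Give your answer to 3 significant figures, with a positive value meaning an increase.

T ∝ √L, so T'/T = √(1.362) = 1.167.
Percentage change in T = (1.167 − 1) × 100% = 16.7%.

16.7%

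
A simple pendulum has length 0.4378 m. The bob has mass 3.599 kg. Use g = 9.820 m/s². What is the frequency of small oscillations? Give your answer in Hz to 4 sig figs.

0.7538 Hz

T = 2π√(L/g) = 2π√(0.4378/9.820) = 1.3267 s, so f = 1/T = 0.7538 Hz.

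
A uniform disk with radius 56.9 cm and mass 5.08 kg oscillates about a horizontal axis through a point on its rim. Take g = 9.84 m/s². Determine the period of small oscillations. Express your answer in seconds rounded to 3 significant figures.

1.85 s

I_cm = ½mr² = 0.8224 kg·m². The pivot is at distance d = 0.569 m from the centre of mass.
By the parallel-axis theorem, I = I_cm + md² = 0.8224 + 1.645 = 2.467 kg·m².
T = 2π√(I/(mgd)) = 2π√(2.467/(5.08 × 9.84 × 0.569)) = 1.85 s.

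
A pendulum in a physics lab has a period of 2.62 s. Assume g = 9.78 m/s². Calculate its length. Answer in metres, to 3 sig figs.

From T = 2π√(L/g), L = gT²/(4π²) = 9.78 × 2.620²/(4π²) = 1.70 m.

1.70 m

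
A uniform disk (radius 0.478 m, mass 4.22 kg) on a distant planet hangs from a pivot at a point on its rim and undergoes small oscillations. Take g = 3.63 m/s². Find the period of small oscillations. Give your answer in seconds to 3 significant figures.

I_cm = ½mr² = 0.4821 kg·m². The pivot is at distance d = 0.478 m from the centre of mass.
By the parallel-axis theorem, I = I_cm + md² = 0.4821 + 0.9642 = 1.446 kg·m².
T = 2π√(I/(mgd)) = 2π√(1.446/(4.22 × 3.63 × 0.478)) = 2.79 s.

2.79 s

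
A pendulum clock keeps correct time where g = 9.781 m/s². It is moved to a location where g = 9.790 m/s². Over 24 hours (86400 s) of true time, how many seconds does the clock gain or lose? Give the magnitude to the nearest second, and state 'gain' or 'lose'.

The clock's period scales as T ∝ 1/√g, so T'/T = √(9.781/9.790) = 0.999540.
In 86400 s of true time the clock registers 86400/0.999540 = 86439.7 s, so it gains 40 s.

gain 40 s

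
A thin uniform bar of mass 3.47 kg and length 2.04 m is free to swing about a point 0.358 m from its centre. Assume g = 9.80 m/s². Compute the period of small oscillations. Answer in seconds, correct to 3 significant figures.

2.31 s

For a physical pendulum T = 2π√(I/(mgd)), with d = 0.3580 m from pivot to centre of mass.
I_cm = mL²/12 = 3.47 × 2.04²/12 = 1.203 kg·m²; I = I_cm + md² = 1.203 + 3.47 × 0.3580² = 1.648 kg·m².
T = 2π√(1.648/(3.47 × 9.80 × 0.3580)) = 2.31 s.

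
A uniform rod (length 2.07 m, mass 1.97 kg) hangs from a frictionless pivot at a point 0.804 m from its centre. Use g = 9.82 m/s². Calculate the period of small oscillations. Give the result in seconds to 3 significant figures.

2.24 s

For a physical pendulum T = 2π√(I/(mgd)), with d = 0.8040 m from pivot to centre of mass.
I_cm = mL²/12 = 1.97 × 2.07²/12 = 0.7034 kg·m²; I = I_cm + md² = 0.7034 + 1.97 × 0.8040² = 1.977 kg·m².
T = 2π√(1.977/(1.97 × 9.82 × 0.8040)) = 2.24 s.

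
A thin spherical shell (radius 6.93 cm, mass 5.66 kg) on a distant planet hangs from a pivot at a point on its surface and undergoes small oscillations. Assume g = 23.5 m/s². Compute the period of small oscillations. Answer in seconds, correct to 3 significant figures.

I_cm = (2/3)mr² = 0.01812 kg·m². The pivot is at distance d = 0.0693 m from the centre of mass.
By the parallel-axis theorem, I = I_cm + md² = 0.01812 + 0.02718 = 0.04530 kg·m².
T = 2π√(I/(mgd)) = 2π√(0.04530/(5.66 × 23.5 × 0.0693)) = 0.440 s.

0.440 s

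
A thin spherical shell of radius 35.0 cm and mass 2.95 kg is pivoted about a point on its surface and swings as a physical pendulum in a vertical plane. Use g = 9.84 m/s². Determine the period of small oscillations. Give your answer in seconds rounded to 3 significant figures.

1.53 s

I_cm = (2/3)mr² = 0.2409 kg·m². The pivot is at distance d = 0.350 m from the centre of mass.
By the parallel-axis theorem, I = I_cm + md² = 0.2409 + 0.3614 = 0.6023 kg·m².
T = 2π√(I/(mgd)) = 2π√(0.6023/(2.95 × 9.84 × 0.350)) = 1.53 s.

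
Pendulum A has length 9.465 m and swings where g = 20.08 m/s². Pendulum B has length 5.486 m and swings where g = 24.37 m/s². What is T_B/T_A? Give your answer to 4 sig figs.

T = 2π√(L/g), so T_B/T_A = √((L_B/g_B)/(L_A/g_A)) = √((5.486/24.37)/(9.465/20.08)) = 0.6911.

0.6911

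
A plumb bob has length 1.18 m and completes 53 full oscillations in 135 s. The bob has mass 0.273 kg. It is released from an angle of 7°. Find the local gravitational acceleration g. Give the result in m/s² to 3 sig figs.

7.18 m/s²

T = 135/53 = 2.547 s.
From T = 2π√(L/g), g = 4π²L/T² = 4π² × 1.18/2.547² = 7.18 m/s².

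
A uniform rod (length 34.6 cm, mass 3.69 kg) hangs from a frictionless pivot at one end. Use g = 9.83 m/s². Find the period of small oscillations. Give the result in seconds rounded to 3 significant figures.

0.962 s

For a physical pendulum T = 2π√(I/(mgd)), with d = 0.1730 m from pivot to centre of mass.
I_cm = mL²/12 = 3.69 × 0.346²/12 = 0.03681 kg·m²; I = I_cm + md² = 0.03681 + 3.69 × 0.1730² = 0.1473 kg·m².
T = 2π√(0.1473/(3.69 × 9.83 × 0.1730)) = 0.962 s.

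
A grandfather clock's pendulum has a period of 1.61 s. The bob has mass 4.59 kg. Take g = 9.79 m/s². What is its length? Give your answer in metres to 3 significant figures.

From T = 2π√(L/g), L = gT²/(4π²) = 9.79 × 1.610²/(4π²) = 0.643 m.

0.643 m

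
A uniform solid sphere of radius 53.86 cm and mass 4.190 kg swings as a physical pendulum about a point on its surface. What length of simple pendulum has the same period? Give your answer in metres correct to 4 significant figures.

0.7540 m

The equivalent simple-pendulum length is L_eq = I/(md), where I is about the pivot and d = 0.53860 m.
I_cm = (2/5)mR² = 0.48619 kg·m², so I = I_cm + md² = 0.48619 + 1.2155 = 1.7017 kg·m².
L_eq = 1.7017/(4.190 × 0.53860) = 0.7540 m.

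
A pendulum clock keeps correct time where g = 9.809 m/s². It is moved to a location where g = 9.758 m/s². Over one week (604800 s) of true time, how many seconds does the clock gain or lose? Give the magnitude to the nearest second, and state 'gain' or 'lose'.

lose 1574 s

The clock's period scales as T ∝ 1/√g, so T'/T = √(9.809/9.758) = 1.00261.
In 604800 s of true time the clock registers 604800/1.00261 = 603225.7 s, so it loses 1574 s.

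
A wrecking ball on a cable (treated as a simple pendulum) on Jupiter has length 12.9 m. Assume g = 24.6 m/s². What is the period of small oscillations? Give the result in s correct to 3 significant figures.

T = 2π√(L/g) = 2π√(12.9/24.6) = 2π × 0.7241 = 4.55 s.

4.55 s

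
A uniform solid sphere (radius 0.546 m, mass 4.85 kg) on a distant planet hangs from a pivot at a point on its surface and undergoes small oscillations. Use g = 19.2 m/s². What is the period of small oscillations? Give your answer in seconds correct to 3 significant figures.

I_cm = (2/5)mr² = 0.5783 kg·m². The pivot is at distance d = 0.546 m from the centre of mass.
By the parallel-axis theorem, I = I_cm + md² = 0.5783 + 1.446 = 2.024 kg·m².
T = 2π√(I/(mgd)) = 2π√(2.024/(4.85 × 19.2 × 0.546)) = 1.25 s.

1.25 s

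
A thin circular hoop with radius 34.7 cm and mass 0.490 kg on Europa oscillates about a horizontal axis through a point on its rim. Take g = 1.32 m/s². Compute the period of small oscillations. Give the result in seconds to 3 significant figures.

4.56 s

I_cm = mr² = 0.05900 kg·m². The pivot is at distance d = 0.347 m from the centre of mass.
By the parallel-axis theorem, I = I_cm + md² = 0.05900 + 0.05900 = 0.1180 kg·m².
T = 2π√(I/(mgd)) = 2π√(0.1180/(0.490 × 1.32 × 0.347)) = 4.56 s.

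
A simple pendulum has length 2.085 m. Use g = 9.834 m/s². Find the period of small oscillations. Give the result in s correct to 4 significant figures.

T = 2π√(L/g) = 2π√(2.085/9.834) = 2π × 0.46046 = 2.893 s.

2.893 s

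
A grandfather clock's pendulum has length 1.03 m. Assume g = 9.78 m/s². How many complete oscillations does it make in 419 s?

205

T = 2π√(L/g) = 2π√(1.03/9.78) = 2.039 s.
Number of complete oscillations = ⌊419/2.039⌋ = ⌊205.5⌋ = 205.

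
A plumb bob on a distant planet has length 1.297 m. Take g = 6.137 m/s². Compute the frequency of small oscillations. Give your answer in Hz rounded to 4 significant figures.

0.3462 Hz

T = 2π√(L/g) = 2π√(1.297/6.137) = 2.8885 s, so f = 1/T = 0.3462 Hz.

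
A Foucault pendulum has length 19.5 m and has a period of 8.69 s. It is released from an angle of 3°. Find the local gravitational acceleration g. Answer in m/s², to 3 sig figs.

From T = 2π√(L/g), g = 4π²L/T² = 4π² × 19.5/8.690² = 10.2 m/s².

10.2 m/s²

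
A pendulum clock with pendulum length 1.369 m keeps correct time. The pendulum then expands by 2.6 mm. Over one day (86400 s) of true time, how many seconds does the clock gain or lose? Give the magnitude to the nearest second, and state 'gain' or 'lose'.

lose 82 s

T ∝ √L, so T'/T = √(1.37160/1.369) = 1.00095.
In 86400 s of true time the clock registers 86400/1.00095 = 86318.1 s, so it loses 82 s.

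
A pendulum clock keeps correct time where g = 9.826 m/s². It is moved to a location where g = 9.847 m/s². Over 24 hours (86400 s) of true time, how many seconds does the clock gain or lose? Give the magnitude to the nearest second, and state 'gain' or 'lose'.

The clock's period scales as T ∝ 1/√g, so T'/T = √(9.826/9.847) = 0.998933.
In 86400 s of true time the clock registers 86400/0.998933 = 86492.3 s, so it gains 92 s.

gain 92 s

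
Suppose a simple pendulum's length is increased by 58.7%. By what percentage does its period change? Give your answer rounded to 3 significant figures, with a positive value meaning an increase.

T ∝ √L, so T'/T = √(1.587) = 1.260.
Percentage change in T = (1.260 − 1) × 100% = 26.0%.

26.0%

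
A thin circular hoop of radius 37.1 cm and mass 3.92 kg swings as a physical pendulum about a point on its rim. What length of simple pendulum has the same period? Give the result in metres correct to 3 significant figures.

0.742 m

The equivalent simple-pendulum length is L_eq = I/(md), where I is about the pivot and d = 0.3710 m.
I_cm = mR² = 0.5396 kg·m², so I = I_cm + md² = 0.5396 + 0.5396 = 1.079 kg·m².
L_eq = 1.079/(3.92 × 0.3710) = 0.742 m.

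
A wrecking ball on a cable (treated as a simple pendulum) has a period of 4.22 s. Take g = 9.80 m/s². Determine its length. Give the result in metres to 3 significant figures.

From T = 2π√(L/g), L = gT²/(4π²) = 9.80 × 4.220²/(4π²) = 4.42 m.

4.42 m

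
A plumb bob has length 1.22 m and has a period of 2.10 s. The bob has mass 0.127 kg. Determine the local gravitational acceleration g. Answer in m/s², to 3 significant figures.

From T = 2π√(L/g), g = 4π²L/T² = 4π² × 1.22/2.100² = 10.9 m/s².

10.9 m/s²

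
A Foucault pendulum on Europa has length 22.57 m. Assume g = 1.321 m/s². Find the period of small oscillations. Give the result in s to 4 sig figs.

T = 2π√(L/g) = 2π√(22.57/1.321) = 2π × 4.1335 = 25.97 s.

25.97 s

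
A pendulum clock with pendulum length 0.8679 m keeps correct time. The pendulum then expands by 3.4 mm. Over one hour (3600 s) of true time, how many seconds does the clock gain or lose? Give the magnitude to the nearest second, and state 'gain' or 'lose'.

lose 7 s

T ∝ √L, so T'/T = √(0.87130/0.8679) = 1.00196.
In 3600 s of true time the clock registers 3600/1.00196 = 3593.0 s, so it loses 7 s.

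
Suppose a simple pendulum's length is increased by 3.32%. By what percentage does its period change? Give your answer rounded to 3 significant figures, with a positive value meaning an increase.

1.65%

T ∝ √L, so T'/T = √(1.033) = 1.016.
Percentage change in T = (1.016 − 1) × 100% = 1.65%.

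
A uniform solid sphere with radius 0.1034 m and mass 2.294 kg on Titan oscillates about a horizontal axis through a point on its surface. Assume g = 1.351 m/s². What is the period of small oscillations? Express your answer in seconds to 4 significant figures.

I_cm = (2/5)mr² = 0.0098106 kg·m². The pivot is at distance d = 0.1034 m from the centre of mass.
By the parallel-axis theorem, I = I_cm + md² = 0.0098106 + 0.024526 = 0.034337 kg·m².
T = 2π√(I/(mgd)) = 2π√(0.034337/(2.294 × 1.351 × 0.1034)) = 2.057 s.

2.057 s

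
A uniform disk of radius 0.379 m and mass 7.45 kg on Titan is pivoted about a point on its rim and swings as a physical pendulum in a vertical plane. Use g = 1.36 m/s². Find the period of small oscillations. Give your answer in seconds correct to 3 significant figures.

4.06 s

I_cm = ½mr² = 0.5351 kg·m². The pivot is at distance d = 0.379 m from the centre of mass.
By the parallel-axis theorem, I = I_cm + md² = 0.5351 + 1.070 = 1.605 kg·m².
T = 2π√(I/(mgd)) = 2π√(1.605/(7.45 × 1.36 × 0.379)) = 4.06 s.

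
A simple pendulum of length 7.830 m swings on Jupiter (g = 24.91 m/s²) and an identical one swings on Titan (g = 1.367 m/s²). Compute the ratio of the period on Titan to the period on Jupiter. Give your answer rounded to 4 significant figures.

4.269

T ∝ 1/√g, so T₂/T₁ = √(g₁/g₂) = √(24.91/1.367) = 4.269.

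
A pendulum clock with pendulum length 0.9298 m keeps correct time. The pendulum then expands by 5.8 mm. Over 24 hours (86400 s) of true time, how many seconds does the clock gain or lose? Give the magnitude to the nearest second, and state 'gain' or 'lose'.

lose 268 s

T ∝ √L, so T'/T = √(0.93560/0.9298) = 1.00311.
In 86400 s of true time the clock registers 86400/1.00311 = 86131.8 s, so it loses 268 s.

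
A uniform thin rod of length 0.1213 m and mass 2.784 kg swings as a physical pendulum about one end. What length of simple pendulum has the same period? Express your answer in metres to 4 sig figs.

The equivalent simple-pendulum length is L_eq = I/(md), where I is about the pivot and d = 0.060650 m.
I_cm = (1/12)mL² = 0.0034136 kg·m², so I = I_cm + md² = 0.0034136 + 0.010241 = 0.013654 kg·m².
L_eq = 0.013654/(2.784 × 0.060650) = 0.08087 m.

0.08087 m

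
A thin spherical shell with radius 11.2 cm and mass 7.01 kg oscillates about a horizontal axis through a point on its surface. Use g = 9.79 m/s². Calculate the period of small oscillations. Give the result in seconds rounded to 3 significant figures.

I_cm = (2/3)mr² = 0.05862 kg·m². The pivot is at distance d = 0.112 m from the centre of mass.
By the parallel-axis theorem, I = I_cm + md² = 0.05862 + 0.08793 = 0.1466 kg·m².
T = 2π√(I/(mgd)) = 2π√(0.1466/(7.01 × 9.79 × 0.112)) = 0.868 s.

0.868 s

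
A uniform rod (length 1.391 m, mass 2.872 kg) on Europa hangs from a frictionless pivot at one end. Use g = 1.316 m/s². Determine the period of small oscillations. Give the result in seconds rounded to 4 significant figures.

5.274 s

For a physical pendulum T = 2π√(I/(mgd)), with d = 0.69550 m from pivot to centre of mass.
I_cm = mL²/12 = 2.872 × 1.391²/12 = 0.46308 kg·m²; I = I_cm + md² = 0.46308 + 2.872 × 0.69550² = 1.8523 kg·m².
T = 2π√(1.8523/(2.872 × 1.316 × 0.69550)) = 5.274 s.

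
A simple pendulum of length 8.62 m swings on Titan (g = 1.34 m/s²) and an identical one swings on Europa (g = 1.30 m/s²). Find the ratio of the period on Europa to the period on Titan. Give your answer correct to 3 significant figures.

1.02

T ∝ 1/√g, so T₂/T₁ = √(g₁/g₂) = √(1.34/1.30) = 1.02.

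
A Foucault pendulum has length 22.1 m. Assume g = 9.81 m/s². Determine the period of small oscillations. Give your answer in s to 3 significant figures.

9.43 s

T = 2π√(L/g) = 2π√(22.1/9.81) = 2π × 1.501 = 9.43 s.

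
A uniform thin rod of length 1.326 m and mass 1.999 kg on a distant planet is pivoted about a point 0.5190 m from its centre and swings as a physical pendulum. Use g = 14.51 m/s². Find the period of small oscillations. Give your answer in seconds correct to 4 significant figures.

1.477 s

For a physical pendulum T = 2π√(I/(mgd)), with d = 0.51900 m from pivot to centre of mass.
I_cm = mL²/12 = 1.999 × 1.326²/12 = 0.29290 kg·m²; I = I_cm + md² = 0.29290 + 1.999 × 0.51900² = 0.83135 kg·m².
T = 2π√(0.83135/(1.999 × 14.51 × 0.51900)) = 1.477 s.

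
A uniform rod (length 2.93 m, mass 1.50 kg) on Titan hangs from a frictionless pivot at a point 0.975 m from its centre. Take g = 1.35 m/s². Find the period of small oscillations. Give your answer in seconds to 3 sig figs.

7.07 s

For a physical pendulum T = 2π√(I/(mgd)), with d = 0.9750 m from pivot to centre of mass.
I_cm = mL²/12 = 1.50 × 2.93²/12 = 1.073 kg·m²; I = I_cm + md² = 1.073 + 1.50 × 0.9750² = 2.499 kg·m².
T = 2π√(2.499/(1.50 × 1.35 × 0.9750)) = 7.07 s.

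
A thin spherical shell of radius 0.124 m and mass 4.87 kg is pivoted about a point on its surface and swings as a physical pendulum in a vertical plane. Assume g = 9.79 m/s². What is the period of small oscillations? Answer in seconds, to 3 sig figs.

0.913 s

I_cm = (2/3)mr² = 0.04992 kg·m². The pivot is at distance d = 0.124 m from the centre of mass.
By the parallel-axis theorem, I = I_cm + md² = 0.04992 + 0.07488 = 0.1248 kg·m².
T = 2π√(I/(mgd)) = 2π√(0.1248/(4.87 × 9.79 × 0.124)) = 0.913 s.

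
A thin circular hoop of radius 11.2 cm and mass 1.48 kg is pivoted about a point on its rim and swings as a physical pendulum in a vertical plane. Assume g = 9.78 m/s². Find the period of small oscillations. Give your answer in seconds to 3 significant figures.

I_cm = mr² = 0.01857 kg·m². The pivot is at distance d = 0.112 m from the centre of mass.
By the parallel-axis theorem, I = I_cm + md² = 0.01857 + 0.01857 = 0.03713 kg·m².
T = 2π√(I/(mgd)) = 2π√(0.03713/(1.48 × 9.78 × 0.112)) = 0.951 s.

0.951 s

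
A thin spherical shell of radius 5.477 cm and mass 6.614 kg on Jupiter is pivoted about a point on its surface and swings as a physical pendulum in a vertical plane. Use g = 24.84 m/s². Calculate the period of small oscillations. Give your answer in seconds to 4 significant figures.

I_cm = (2/3)mr² = 0.013227 kg·m². The pivot is at distance d = 0.05477 m from the centre of mass.
By the parallel-axis theorem, I = I_cm + md² = 0.013227 + 0.019840 = 0.033067 kg·m².
T = 2π√(I/(mgd)) = 2π√(0.033067/(6.614 × 24.84 × 0.05477)) = 0.3809 s.

0.3809 s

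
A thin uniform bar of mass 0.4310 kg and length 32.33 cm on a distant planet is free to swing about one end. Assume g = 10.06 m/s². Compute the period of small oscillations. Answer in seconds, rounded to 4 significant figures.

0.9197 s

For a physical pendulum T = 2π√(I/(mgd)), with d = 0.16165 m from pivot to centre of mass.
I_cm = mL²/12 = 0.4310 × 0.3233²/12 = 0.0037541 kg·m²; I = I_cm + md² = 0.0037541 + 0.4310 × 0.16165² = 0.015016 kg·m².
T = 2π√(0.015016/(0.4310 × 10.06 × 0.16165)) = 0.9197 s.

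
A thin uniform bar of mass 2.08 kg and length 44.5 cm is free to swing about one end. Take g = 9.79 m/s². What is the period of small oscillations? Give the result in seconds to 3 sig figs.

1.09 s

For a physical pendulum T = 2π√(I/(mgd)), with d = 0.2225 m from pivot to centre of mass.
I_cm = mL²/12 = 2.08 × 0.445²/12 = 0.03432 kg·m²; I = I_cm + md² = 0.03432 + 2.08 × 0.2225² = 0.1373 kg·m².
T = 2π√(0.1373/(2.08 × 9.79 × 0.2225)) = 1.09 s.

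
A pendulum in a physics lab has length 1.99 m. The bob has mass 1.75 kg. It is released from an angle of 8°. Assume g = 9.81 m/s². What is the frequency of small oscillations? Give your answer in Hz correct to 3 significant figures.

T = 2π√(L/g) = 2π√(1.99/9.81) = 2.830 s, so f = 1/T = 0.353 Hz.

0.353 Hz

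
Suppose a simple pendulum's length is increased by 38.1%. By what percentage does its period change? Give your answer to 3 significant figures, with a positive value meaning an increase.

T ∝ √L, so T'/T = √(1.381) = 1.175.
Percentage change in T = (1.175 − 1) × 100% = 17.5%.

17.5%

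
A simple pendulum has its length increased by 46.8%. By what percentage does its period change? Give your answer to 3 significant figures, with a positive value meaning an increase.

21.2%

T ∝ √L, so T'/T = √(1.468) = 1.212.
Percentage change in T = (1.212 − 1) × 100% = 21.2%.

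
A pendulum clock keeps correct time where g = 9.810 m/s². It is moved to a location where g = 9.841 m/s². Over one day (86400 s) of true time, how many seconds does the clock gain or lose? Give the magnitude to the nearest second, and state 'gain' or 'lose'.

The clock's period scales as T ∝ 1/√g, so T'/T = √(9.810/9.841) = 0.998424.
In 86400 s of true time the clock registers 86400/0.998424 = 86536.4 s, so it gains 136 s.

gain 136 s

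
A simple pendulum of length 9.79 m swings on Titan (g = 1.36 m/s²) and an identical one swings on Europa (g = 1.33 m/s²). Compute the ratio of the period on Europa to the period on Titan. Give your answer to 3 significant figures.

T ∝ 1/√g, so T₂/T₁ = √(g₁/g₂) = √(1.36/1.33) = 1.01.

1.01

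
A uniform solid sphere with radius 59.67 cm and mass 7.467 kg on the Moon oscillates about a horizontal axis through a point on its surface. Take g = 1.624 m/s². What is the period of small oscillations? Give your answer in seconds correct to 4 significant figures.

I_cm = (2/5)mr² = 1.0635 kg·m². The pivot is at distance d = 0.5967 m from the centre of mass.
By the parallel-axis theorem, I = I_cm + md² = 1.0635 + 2.6586 = 3.7221 kg·m².
T = 2π√(I/(mgd)) = 2π√(3.7221/(7.467 × 1.624 × 0.5967)) = 4.506 s.

4.506 s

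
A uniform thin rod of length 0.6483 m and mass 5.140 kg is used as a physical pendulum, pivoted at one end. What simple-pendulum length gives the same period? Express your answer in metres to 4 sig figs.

0.4322 m

The equivalent simple-pendulum length is L_eq = I/(md), where I is about the pivot and d = 0.32415 m.
I_cm = (1/12)mL² = 0.18003 kg·m², so I = I_cm + md² = 0.18003 + 0.54008 = 0.72010 kg·m².
L_eq = 0.72010/(5.140 × 0.32415) = 0.4322 m.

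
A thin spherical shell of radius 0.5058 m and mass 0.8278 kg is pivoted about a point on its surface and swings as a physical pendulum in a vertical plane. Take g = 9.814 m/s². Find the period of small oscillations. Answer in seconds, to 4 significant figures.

1.841 s

I_cm = (2/3)mr² = 0.14119 kg·m². The pivot is at distance d = 0.5058 m from the centre of mass.
By the parallel-axis theorem, I = I_cm + md² = 0.14119 + 0.21178 = 0.35297 kg·m².
T = 2π√(I/(mgd)) = 2π√(0.35297/(0.8278 × 9.814 × 0.5058)) = 1.841 s.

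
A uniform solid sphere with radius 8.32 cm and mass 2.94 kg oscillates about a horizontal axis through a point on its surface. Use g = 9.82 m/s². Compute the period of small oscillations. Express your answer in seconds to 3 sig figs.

I_cm = (2/5)mr² = 0.008141 kg·m². The pivot is at distance d = 0.0832 m from the centre of mass.
By the parallel-axis theorem, I = I_cm + md² = 0.008141 + 0.02035 = 0.02849 kg·m².
T = 2π√(I/(mgd)) = 2π√(0.02849/(2.94 × 9.82 × 0.0832)) = 0.684 s.

0.684 s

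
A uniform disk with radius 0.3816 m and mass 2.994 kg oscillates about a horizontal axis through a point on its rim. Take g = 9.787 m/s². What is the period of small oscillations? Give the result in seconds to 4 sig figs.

1.520 s

I_cm = ½mr² = 0.21799 kg·m². The pivot is at distance d = 0.3816 m from the centre of mass.
By the parallel-axis theorem, I = I_cm + md² = 0.21799 + 0.43598 = 0.65397 kg·m².
T = 2π√(I/(mgd)) = 2π√(0.65397/(2.994 × 9.787 × 0.3816)) = 1.520 s.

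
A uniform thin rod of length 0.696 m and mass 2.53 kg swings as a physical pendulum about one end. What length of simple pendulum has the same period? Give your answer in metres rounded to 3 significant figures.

The equivalent simple-pendulum length is L_eq = I/(md), where I is about the pivot and d = 0.3480 m.
I_cm = (1/12)mL² = 0.1021 kg·m², so I = I_cm + md² = 0.1021 + 0.3064 = 0.4085 kg·m².
L_eq = 0.4085/(2.53 × 0.3480) = 0.464 m.

0.464 m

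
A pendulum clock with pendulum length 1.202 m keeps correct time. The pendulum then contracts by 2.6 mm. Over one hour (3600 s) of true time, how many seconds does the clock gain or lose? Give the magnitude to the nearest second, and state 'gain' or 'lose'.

T ∝ √L, so T'/T = √(1.19940/1.202) = 0.998918.
In 3600 s of true time the clock registers 3600/0.998918 = 3603.9 s, so it gains 4 s.

gain 4 s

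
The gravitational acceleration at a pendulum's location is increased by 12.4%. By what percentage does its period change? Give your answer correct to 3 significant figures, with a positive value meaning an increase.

T ∝ 1/√g, so T'/T = 1/√(1.124) = 0.9432.
Percentage change in T = (0.9432 − 1) × 100% = -5.68%.

-5.68%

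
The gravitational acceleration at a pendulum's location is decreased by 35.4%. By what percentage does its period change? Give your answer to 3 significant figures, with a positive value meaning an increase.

T ∝ 1/√g, so T'/T = 1/√(0.6460) = 1.244.
Percentage change in T = (1.244 − 1) × 100% = 24.4%.

24.4%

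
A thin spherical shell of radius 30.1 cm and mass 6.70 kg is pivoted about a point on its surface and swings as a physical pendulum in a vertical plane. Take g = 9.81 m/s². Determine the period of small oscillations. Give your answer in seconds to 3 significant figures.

1.42 s

I_cm = (2/3)mr² = 0.4047 kg·m². The pivot is at distance d = 0.301 m from the centre of mass.
By the parallel-axis theorem, I = I_cm + md² = 0.4047 + 0.6070 = 1.012 kg·m².
T = 2π√(I/(mgd)) = 2π√(1.012/(6.70 × 9.81 × 0.301)) = 1.42 s.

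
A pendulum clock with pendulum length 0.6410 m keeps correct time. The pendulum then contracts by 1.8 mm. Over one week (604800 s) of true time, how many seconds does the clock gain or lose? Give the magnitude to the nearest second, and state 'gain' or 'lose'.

T ∝ √L, so T'/T = √(0.63920/0.6410) = 0.998595.
In 604800 s of true time the clock registers 604800/0.998595 = 605651.0 s, so it gains 851 s.

gain 851 s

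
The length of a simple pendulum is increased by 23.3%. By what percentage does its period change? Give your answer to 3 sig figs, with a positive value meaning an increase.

11.0%

T ∝ √L, so T'/T = √(1.233) = 1.110.
Percentage change in T = (1.110 − 1) × 100% = 11.0%.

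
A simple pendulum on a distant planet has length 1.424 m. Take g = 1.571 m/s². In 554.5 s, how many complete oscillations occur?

92

T = 2π√(L/g) = 2π√(1.424/1.571) = 5.9820 s.
Number of complete oscillations = ⌊554.5/5.9820⌋ = ⌊92.695⌋ = 92.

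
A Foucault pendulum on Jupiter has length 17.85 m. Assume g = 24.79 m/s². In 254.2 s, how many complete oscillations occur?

47

T = 2π√(L/g) = 2π√(17.85/24.79) = 5.3316 s.
Number of complete oscillations = ⌊254.2/5.3316⌋ = ⌊47.678⌋ = 47.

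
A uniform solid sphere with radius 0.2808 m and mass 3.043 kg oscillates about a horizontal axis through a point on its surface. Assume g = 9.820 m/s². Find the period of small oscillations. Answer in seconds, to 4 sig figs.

I_cm = (2/5)mr² = 0.095975 kg·m². The pivot is at distance d = 0.2808 m from the centre of mass.
By the parallel-axis theorem, I = I_cm + md² = 0.095975 + 0.23994 = 0.33591 kg·m².
T = 2π√(I/(mgd)) = 2π√(0.33591/(3.043 × 9.820 × 0.2808)) = 1.257 s.

1.257 s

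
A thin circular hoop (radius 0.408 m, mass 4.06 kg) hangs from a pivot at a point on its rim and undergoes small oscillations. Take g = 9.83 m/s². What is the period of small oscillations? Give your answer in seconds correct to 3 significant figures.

1.81 s

I_cm = mr² = 0.6758 kg·m². The pivot is at distance d = 0.408 m from the centre of mass.
By the parallel-axis theorem, I = I_cm + md² = 0.6758 + 0.6758 = 1.352 kg·m².
T = 2π√(I/(mgd)) = 2π√(1.352/(4.06 × 9.83 × 0.408)) = 1.81 s.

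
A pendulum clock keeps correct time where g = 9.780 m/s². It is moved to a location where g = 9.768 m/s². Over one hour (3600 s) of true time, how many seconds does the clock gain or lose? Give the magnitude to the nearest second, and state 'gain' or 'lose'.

The clock's period scales as T ∝ 1/√g, so T'/T = √(9.780/9.768) = 1.00061.
In 3600 s of true time the clock registers 3600/1.00061 = 3597.8 s, so it loses 2 s.

lose 2 s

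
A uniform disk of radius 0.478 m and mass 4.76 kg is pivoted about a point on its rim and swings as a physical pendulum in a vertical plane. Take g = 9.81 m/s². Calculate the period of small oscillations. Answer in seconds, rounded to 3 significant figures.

I_cm = ½mr² = 0.5438 kg·m². The pivot is at distance d = 0.478 m from the centre of mass.
By the parallel-axis theorem, I = I_cm + md² = 0.5438 + 1.088 = 1.631 kg·m².
T = 2π√(I/(mgd)) = 2π√(1.631/(4.76 × 9.81 × 0.478)) = 1.70 s.

1.70 s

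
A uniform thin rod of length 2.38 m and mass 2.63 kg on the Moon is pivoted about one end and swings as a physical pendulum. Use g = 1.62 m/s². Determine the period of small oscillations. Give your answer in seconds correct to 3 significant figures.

For a physical pendulum T = 2π√(I/(mgd)), with d = 1.190 m from pivot to centre of mass.
I_cm = mL²/12 = 2.63 × 2.38²/12 = 1.241 kg·m²; I = I_cm + md² = 1.241 + 2.63 × 1.190² = 4.966 kg·m².
T = 2π√(4.966/(2.63 × 1.62 × 1.190)) = 6.22 s.

6.22 s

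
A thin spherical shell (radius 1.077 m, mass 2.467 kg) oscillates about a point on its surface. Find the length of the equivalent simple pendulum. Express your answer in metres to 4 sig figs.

The equivalent simple-pendulum length is L_eq = I/(md), where I is about the pivot and d = 1.0770 m.
I_cm = (2/3)mR² = 1.9077 kg·m², so I = I_cm + md² = 1.9077 + 2.8615 = 4.7692 kg·m².
L_eq = 4.7692/(2.467 × 1.0770) = 1.795 m.

1.795 m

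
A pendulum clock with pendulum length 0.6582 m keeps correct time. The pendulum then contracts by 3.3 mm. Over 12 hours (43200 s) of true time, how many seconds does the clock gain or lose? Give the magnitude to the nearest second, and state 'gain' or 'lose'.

gain 109 s

T ∝ √L, so T'/T = √(0.65490/0.6582) = 0.997490.
In 43200 s of true time the clock registers 43200/0.997490 = 43308.7 s, so it gains 109 s.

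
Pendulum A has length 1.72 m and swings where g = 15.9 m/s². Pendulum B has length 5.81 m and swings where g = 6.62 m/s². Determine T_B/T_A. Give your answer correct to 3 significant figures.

2.85

T = 2π√(L/g), so T_B/T_A = √((L_B/g_B)/(L_A/g_A)) = √((5.81/6.62)/(1.72/15.9)) = 2.85.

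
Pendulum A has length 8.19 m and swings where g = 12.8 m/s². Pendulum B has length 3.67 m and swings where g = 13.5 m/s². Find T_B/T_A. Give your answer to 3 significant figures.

0.652

T = 2π√(L/g), so T_B/T_A = √((L_B/g_B)/(L_A/g_A)) = √((3.67/13.5)/(8.19/12.8)) = 0.652.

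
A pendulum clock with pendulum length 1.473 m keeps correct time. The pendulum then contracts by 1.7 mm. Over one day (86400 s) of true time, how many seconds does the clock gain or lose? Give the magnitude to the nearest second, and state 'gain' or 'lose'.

gain 50 s

T ∝ √L, so T'/T = √(1.47130/1.473) = 0.999423.
In 86400 s of true time the clock registers 86400/0.999423 = 86449.9 s, so it gains 50 s.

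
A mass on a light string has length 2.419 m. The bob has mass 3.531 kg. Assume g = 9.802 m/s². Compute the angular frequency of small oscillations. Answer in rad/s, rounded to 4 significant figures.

ω = √(g/L) = √(9.802/2.419) = 2.013 rad/s.

2.013 rad/s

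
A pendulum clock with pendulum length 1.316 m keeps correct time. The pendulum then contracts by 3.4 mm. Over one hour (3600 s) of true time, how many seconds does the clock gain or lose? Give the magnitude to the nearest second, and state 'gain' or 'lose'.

gain 5 s

T ∝ √L, so T'/T = √(1.31260/1.316) = 0.998707.
In 3600 s of true time the clock registers 3600/0.998707 = 3604.7 s, so it gains 5 s.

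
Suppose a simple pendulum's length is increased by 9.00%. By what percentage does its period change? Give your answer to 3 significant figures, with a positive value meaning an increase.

T ∝ √L, so T'/T = √(1.090) = 1.044.
Percentage change in T = (1.044 − 1) × 100% = 4.40%.

4.40%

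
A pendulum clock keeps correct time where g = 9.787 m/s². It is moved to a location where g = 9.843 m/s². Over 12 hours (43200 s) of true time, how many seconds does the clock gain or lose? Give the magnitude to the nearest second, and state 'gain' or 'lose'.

gain 123 s

The clock's period scales as T ∝ 1/√g, so T'/T = √(9.787/9.843) = 0.997151.
In 43200 s of true time the clock registers 43200/0.997151 = 43323.4 s, so it gains 123 s.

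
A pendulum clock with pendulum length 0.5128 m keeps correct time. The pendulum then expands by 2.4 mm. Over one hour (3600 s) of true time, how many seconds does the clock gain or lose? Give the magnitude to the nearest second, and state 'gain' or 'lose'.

lose 8 s

T ∝ √L, so T'/T = √(0.51520/0.5128) = 1.00234.
In 3600 s of true time the clock registers 3600/1.00234 = 3591.6 s, so it loses 8 s.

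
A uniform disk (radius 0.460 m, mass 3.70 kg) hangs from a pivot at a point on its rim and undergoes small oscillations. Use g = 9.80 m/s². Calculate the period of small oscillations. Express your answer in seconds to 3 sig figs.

I_cm = ½mr² = 0.3915 kg·m². The pivot is at distance d = 0.460 m from the centre of mass.
By the parallel-axis theorem, I = I_cm + md² = 0.3915 + 0.7829 = 1.174 kg·m².
T = 2π√(I/(mgd)) = 2π√(1.174/(3.70 × 9.80 × 0.460)) = 1.67 s.

1.67 s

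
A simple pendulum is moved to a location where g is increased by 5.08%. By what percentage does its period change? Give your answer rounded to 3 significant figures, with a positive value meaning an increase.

T ∝ 1/√g, so T'/T = 1/√(1.051) = 0.9755.
Percentage change in T = (0.9755 − 1) × 100% = -2.45%.

-2.45%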